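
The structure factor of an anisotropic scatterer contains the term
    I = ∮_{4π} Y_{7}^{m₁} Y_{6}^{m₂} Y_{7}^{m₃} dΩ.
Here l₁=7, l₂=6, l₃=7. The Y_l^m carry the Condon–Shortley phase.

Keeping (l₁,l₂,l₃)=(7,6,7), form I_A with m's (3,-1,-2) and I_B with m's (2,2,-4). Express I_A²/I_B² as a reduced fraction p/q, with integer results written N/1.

245/352

l's match ⇒ only the (l;m) 3-j factors differ between A and B.
A: triangle coeff Δ(7,6,7) = 1/2444321880; Σ_t [0,4]: t=0:+1/49766400 t=1:−1/4147200 t=2:+1/2488320 t=3:−1/8709120 t=4:+1/232243200 = 7/99532800; (3j)²=1715/369512 [(7 6 7; 3 -1 -2)], sign=-1
B: triangle coeff Δ(7,6,7) = 1/2444321880; Σ_t [2,5]: t=2:+1/24883200 t=3:−1/6220800 t=4:+1/11612160 t=5:−1/174182400 = -1/24883200; (3j)²=28/4199 [(7 6 7; 2 2 -4)], sign=+1
I_A²/I_B² = (1715/369512)/(28/4199) = 245/352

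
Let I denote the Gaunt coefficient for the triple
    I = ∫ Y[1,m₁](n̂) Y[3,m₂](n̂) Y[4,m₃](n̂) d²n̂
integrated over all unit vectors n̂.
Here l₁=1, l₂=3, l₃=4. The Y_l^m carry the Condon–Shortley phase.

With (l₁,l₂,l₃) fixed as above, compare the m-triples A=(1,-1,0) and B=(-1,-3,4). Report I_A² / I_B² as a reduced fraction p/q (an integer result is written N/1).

Same 1,3,4: normalisation and zero-m 3j drop out of the ratio.
A: Δ: 0! 2! 6! / 9! → 1/252; sum: t=0:+1/96 = 1/96; 3j²(1 3 4; 1 -1 0) = Δ·Π!·Σ² = 1/42  (sign +1)
B: Δ: 0! 2! 6! / 9! → 1/252; sum: t=0:+1/1440 = 1/1440; 3j²(1 3 4; -1 -3 4) = Δ·Π!·Σ² = 1/9  (sign +1)
I_A²/I_B² = (1/42)/(1/9) = 3/14

3/14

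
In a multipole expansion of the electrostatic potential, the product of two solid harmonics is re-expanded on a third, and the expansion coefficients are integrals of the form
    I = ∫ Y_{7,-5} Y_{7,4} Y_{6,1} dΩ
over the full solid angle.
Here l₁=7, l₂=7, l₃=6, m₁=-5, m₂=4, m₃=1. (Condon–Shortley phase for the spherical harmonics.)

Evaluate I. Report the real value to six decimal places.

0.117735

m-sum 0 ✓  L=20 even ✓  0≤6≤14 ✓
Π(2lᵢ+1) = 15×15×13 = 2925
triangle coeff Δ(7,7,6) = 1/2444321880
Σ_t [1,7]: t=1:−1/2612736000 t=2:+1/20736000 t=3:−1/1658880 t=4:+1/746496 t=5:−1/1658880 t=6:+1/20736000 t=7:−1/2612736000 = 1/4354560
(3j)²=1000/138567 [(7 7 6; 0 0 0)], sign=+1
Σ_t [6,8]: t=6:+1/124416000 t=7:−1/29030400 t=8:+1/69672960 = -1/82944000
(3j)²=693/83980 [(7 7 6; -5 4 1)], sign=+1
⇒ 4πI² = 236250/1356277
I = (+1)√(236250/1356277/(4π)) = 0.11773532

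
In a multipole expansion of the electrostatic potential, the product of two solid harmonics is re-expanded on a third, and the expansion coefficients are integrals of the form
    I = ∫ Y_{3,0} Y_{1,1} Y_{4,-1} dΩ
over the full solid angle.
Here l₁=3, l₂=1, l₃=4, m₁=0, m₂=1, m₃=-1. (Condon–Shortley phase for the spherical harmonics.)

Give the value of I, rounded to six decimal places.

Rules hold: Σm=0, L=8 even, 2≤4≤4.
N = 7·3·9 = 189
Δ = 0!·6!·2!/9! = 1/252
Racah Σ t=0..0: t=0:+1/36 = 1/36
⇒ 3j(3 1 4; 0 0 0)² = 4/63, sgn +1
Racah Σ t=0..0: t=0:+1/72 = 1/72
⇒ 3j(3 1 4; 0 1 -1)² = 5/126, sgn -1
4πI² = N·(3j₀)²·(3jₘ)² = 10/21
I = -1·√(0.47619/4π) = -0.19466390

-0.194664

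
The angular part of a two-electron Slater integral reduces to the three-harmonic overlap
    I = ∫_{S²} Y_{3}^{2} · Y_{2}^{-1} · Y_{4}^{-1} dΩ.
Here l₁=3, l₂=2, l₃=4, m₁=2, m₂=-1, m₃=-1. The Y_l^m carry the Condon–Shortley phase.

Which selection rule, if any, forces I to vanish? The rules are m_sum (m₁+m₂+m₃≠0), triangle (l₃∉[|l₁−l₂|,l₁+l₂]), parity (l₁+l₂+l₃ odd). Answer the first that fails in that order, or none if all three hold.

Σmᵢ = 0  ✓
l₃∈[|l₁−l₂|,l₁+l₂]=[1,5], have l₃=4  ✓
Σlᵢ = 9 ⇒ odd  ✗

parity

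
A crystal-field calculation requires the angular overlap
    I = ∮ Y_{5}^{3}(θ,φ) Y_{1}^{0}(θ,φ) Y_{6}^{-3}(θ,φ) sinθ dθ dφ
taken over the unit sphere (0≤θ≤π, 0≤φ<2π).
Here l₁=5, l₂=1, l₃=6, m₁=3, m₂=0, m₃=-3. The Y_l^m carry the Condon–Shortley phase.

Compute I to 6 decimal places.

Checks pass: Σm=0; 12 even; l₃=6∈[4,6].
(2·5+1)(2·1+1)(2·6+1) = 429
Δ: 0! 10! 2! / 13! → 1/858
sum: t=0:+1/14400 = 1/14400
3j²(5 1 6; 0 0 0) = Δ·Π!·Σ² = 6/143  (sign +1)
sum: t=0:+1/80640 = 1/80640
3j²(5 1 6; 3 0 -3) = Δ·Π!·Σ² = 9/286  (sign -1)
combine: 4πI² = 429·6/143·9/286 = 81/143
take √, sign -1: I = -0.21230956

-0.212310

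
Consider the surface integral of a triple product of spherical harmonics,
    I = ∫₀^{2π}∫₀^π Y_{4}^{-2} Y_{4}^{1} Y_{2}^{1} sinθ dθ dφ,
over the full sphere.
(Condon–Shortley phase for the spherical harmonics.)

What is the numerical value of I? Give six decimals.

Checks pass: Σm=0; 10 even; l₃=2∈[0,8].
(2·4+1)(2·4+1)(2·2+1) = 405
Δ: 6! 2! 2! / 11! → 1/13860
sum: t=2:+1/192 t=3:−1/36 t=4:+1/192 = -5/288
3j²(4 4 2; 0 0 0) = Δ·Π!·Σ² = 20/693  (sign -1)
sum: t=4:+1/96 t=5:−1/240 = 1/160
3j²(4 4 2; -2 1 1) = Δ·Π!·Σ² = 27/1540  (sign -1)
combine: 4πI² = 405·20/693·27/1540 = 1215/5929
take √, sign +1: I = 0.12770047

0.127700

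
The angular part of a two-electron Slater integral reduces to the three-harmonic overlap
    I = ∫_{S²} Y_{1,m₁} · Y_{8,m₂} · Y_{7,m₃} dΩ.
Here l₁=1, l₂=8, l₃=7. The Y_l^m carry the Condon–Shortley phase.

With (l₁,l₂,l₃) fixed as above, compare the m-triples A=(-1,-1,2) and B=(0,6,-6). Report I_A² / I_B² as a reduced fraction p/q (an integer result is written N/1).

3/4

Shared (l₁,l₂,l₃)=(1,8,7): N and (l;000)² cancel in I_A²/I_B².
A: Δ = 2!·0!·14!/17! = 1/2040; Racah Σ t=2..2: t=2:+1/87091200 = 1/87091200; ⇒ 3j(1 8 7; -1 -1 2)² = 7/680, sgn -1
B: Δ = 2!·0!·14!/17! = 1/2040; Racah Σ t=1..1: t=1:−1/6227020800 = -1/6227020800; ⇒ 3j(1 8 7; 0 6 -6)² = 7/510, sgn +1
I_A²/I_B² = (7/680)/(7/510) = 3/4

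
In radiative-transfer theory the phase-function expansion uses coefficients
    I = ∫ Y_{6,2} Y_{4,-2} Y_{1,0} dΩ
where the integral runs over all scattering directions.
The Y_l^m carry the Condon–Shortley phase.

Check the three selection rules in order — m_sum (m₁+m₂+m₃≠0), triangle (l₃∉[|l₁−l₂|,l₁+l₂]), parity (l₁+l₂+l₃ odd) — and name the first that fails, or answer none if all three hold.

Σmᵢ = 0  ✓
l₃∈[|l₁−l₂|,l₁+l₂]=[2,10], have l₃=1  ✗
Σlᵢ = 11 ⇒ odd

triangle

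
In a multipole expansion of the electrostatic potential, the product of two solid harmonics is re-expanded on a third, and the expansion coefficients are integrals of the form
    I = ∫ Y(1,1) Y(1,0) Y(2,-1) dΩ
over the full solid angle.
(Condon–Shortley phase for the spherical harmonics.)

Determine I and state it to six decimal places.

Rules hold: Σm=0, L=4 even, 0≤2≤2.
N = 3·3·5 = 45
Δ = 0!·2!·2!/5! = 1/30
Racah Σ t=0..0: t=0:+1/1 = 1/1
⇒ 3j(1 1 2; 0 0 0)² = 2/15, sgn +1
Racah Σ t=0..0: t=0:+1/2 = 1/2
⇒ 3j(1 1 2; 1 0 -1)² = 1/10, sgn -1
4πI² = N·(3j₀)²·(3jₘ)² = 3/5
I = -1·√(0.6/4π) = -0.21850969

-0.218510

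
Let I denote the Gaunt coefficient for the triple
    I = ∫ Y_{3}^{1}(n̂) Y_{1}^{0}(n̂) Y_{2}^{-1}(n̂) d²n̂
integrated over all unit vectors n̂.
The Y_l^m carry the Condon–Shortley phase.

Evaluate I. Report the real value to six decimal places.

Checks pass: Σm=0; 6 even; l₃=2∈[2,4].
(2·3+1)(2·1+1)(2·2+1) = 105
Δ: 2! 4! 0! / 7! → 1/105
sum: t=1:−1/4 = -1/4
3j²(3 1 2; 0 0 0) = Δ·Π!·Σ² = 3/35  (sign -1)
sum: t=1:−1/6 = -1/6
3j²(3 1 2; 1 0 -1) = Δ·Π!·Σ² = 8/105  (sign +1)
combine: 4πI² = 105·3/35·8/105 = 24/35
take √, sign -1: I = -0.23359668

-0.233597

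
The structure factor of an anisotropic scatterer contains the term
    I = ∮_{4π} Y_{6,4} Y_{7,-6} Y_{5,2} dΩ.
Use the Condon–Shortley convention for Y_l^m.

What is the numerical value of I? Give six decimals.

Checks pass: Σm=0; 18 even; l₃=5∈[1,13].
(2·6+1)(2·7+1)(2·5+1) = 2145
Δ: 8! 4! 6! / 19! → 1/174594420
sum: t=2:+1/4147200 t=3:−1/207360 t=4:+1/82944 t=5:−1/207360 t=6:+1/4147200 = 1/345600
3j²(6 7 5; 0 0 0) = Δ·Π!·Σ² = 420/46189  (sign -1)
sum: t=0:+1/19353600 t=1:−1/21772800 = 1/174182400
3j²(6 7 5; 4 -6 2) = Δ·Π!·Σ² = 1/3876  (sign -1)
combine: 4πI² = 2145·420/46189·1/3876 = 525/104329
take √, sign +1: I = 0.02001116

0.020011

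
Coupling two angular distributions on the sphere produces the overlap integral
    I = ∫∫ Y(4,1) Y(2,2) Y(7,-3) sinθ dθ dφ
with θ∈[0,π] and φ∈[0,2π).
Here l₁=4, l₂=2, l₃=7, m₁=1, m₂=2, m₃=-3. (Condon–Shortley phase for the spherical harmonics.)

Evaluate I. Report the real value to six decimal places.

triangle: need 2≤l₃≤6, have 7; I=0

0.000000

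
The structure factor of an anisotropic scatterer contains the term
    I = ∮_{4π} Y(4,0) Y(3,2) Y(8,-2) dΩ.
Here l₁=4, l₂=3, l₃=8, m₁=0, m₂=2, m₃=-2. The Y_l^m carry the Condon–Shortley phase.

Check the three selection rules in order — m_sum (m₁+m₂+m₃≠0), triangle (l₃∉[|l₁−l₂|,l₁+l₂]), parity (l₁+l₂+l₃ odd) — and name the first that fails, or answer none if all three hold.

triangle

Σmᵢ = 0  ✓
l₃∈[|l₁−l₂|,l₁+l₂]=[1,7], have l₃=8  ✗
Σlᵢ = 15 ⇒ odd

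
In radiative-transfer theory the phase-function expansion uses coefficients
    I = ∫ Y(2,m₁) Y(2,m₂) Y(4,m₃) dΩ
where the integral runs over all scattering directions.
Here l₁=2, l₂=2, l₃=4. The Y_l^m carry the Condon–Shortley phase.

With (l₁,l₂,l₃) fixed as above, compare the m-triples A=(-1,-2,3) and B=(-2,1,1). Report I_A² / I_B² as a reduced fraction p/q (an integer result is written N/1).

Shared (l₁,l₂,l₃)=(2,2,4): N and (l;000)² cancel in I_A²/I_B².
A: Δ = 0!·4!·4!/9! = 1/630; Racah Σ t=0..0: t=0:+1/144 = 1/144; ⇒ 3j(2 2 4; -1 -2 3)² = 1/18, sgn -1
B: Δ = 0!·4!·4!/9! = 1/630; Racah Σ t=0..0: t=0:+1/144 = 1/144; ⇒ 3j(2 2 4; -2 1 1)² = 1/126, sgn -1
I_A²/I_B² = (1/18)/(1/126) = 7/1

7/1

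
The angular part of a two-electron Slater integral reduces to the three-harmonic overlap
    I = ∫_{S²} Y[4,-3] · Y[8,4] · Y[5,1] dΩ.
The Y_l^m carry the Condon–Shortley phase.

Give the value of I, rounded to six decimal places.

0.000000

Σmᵢ = 2 ≠ 0, so the φ-integral vanishes; I = 0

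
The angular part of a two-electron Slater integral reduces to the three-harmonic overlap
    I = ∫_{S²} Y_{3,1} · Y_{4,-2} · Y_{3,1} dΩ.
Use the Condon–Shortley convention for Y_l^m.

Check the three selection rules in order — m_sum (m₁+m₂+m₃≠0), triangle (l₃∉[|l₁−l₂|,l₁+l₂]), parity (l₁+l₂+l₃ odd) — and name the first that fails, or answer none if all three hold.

azimuthal sum: 1 − 2 + 1 = 0  ✓
1 ≤ 3 ≤ 7 (triangle on l)  ✓
L = 3 + 4 + 3 = 10 (even)  ✓

none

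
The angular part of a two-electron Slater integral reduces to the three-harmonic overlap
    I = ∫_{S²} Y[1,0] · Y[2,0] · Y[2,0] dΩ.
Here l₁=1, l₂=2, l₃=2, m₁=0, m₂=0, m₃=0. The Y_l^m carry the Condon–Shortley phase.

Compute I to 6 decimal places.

0.000000

l₁+l₂+l₃=5 is odd: 3j(l;000)=0 ⇒ I=0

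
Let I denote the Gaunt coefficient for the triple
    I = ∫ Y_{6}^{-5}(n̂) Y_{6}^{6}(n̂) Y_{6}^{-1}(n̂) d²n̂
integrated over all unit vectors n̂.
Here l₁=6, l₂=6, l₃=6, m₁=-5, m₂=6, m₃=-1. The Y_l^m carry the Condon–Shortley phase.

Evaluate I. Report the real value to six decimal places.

0.117823

Checks pass: Σm=0; 18 even; l₃=6∈[0,12].
(2·6+1)(2·6+1)(2·6+1) = 2197
Δ: 6! 6! 6! / 19! → 1/325909584
sum: t=0:+1/373248000 t=1:−1/1728000 t=2:+1/110592 t=3:−1/46656 t=4:+1/110592 t=5:−1/1728000 t=6:+1/373248000 = -7/1555200
3j²(6 6 6; 0 0 0) = Δ·Π!·Σ² = 400/46189  (sign -1)
sum: t=6:+1/62208000 = 1/62208000
3j²(6 6 6; -5 6 -1) = Δ·Π!·Σ² = 77/8398  (sign -1)
combine: 4πI² = 2197·400/46189·77/8398 = 18200/104329
take √, sign +1: I = 0.11782250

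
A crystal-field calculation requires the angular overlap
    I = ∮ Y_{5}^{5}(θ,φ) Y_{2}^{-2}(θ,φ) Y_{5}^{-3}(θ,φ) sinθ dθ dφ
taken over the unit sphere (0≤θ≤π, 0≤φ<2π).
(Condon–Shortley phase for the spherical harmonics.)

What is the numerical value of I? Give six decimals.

Rules hold: Σm=0, L=12 even, 3≤5≤7.
N = 11·5·11 = 605
Δ = 2!·8!·2!/13! = 1/38610
Racah Σ t=0..2: t=0:+1/2880 t=1:−1/576 t=2:+1/2880 = -1/960
⇒ 3j(5 2 5; 0 0 0)² = 10/429, sgn +1
Racah Σ t=0..0: t=0:+1/161280 = 1/161280
⇒ 3j(5 2 5; 5 -2 -3)² = 1/143, sgn +1
4πI² = N·(3j₀)²·(3jₘ)² = 50/507
I = +1·√(0.0986193/4π) = 0.08858824

0.088588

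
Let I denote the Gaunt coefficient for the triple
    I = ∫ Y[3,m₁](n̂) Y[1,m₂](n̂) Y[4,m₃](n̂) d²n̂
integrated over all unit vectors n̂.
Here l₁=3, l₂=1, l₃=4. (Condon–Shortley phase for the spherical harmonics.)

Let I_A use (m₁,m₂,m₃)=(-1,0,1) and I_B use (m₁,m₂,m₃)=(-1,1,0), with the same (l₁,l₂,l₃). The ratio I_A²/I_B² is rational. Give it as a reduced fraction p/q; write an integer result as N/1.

l's match ⇒ only the (l;m) 3-j factors differ between A and B.
A: triangle coeff Δ(3,1,4) = 1/252; Σ_t [0,0]: t=0:+1/48 = 1/48; (3j)²=5/84 [(3 1 4; -1 0 1)], sign=-1
B: triangle coeff Δ(3,1,4) = 1/252; Σ_t [0,0]: t=0:+1/96 = 1/96; (3j)²=1/42 [(3 1 4; -1 1 0)], sign=+1
I_A²/I_B² = (5/84)/(1/42) = 5/2

5/2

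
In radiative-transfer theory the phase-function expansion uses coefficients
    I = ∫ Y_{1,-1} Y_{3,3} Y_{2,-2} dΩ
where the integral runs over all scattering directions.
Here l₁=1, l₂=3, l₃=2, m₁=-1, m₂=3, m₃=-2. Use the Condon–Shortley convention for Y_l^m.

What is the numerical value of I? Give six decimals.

-0.319865

m-sum 0 ✓  L=6 even ✓  2≤2≤4 ✓
Π(2lᵢ+1) = 3×7×5 = 105
triangle coeff Δ(1,3,2) = 1/105
Σ_t [1,1]: t=1:−1/4 = -1/4
(3j)²=3/35 [(1 3 2; 0 0 0)], sign=-1
Σ_t [2,2]: t=2:+1/48 = 1/48
(3j)²=1/7 [(1 3 2; -1 3 -2)], sign=+1
⇒ 4πI² = 9/7
I = (-1)√(9/7/(4π)) = -0.31986543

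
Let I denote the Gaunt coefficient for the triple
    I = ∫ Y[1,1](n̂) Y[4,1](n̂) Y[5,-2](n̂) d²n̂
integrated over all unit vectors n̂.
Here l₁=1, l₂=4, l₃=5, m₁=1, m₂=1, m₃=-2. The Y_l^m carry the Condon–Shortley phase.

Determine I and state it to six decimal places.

0.225034

m-sum 0 ✓  L=10 even ✓  3≤5≤5 ✓
Π(2lᵢ+1) = 3×9×11 = 297
triangle coeff Δ(1,4,5) = 1/495
Σ_t [0,0]: t=0:+1/576 = 1/576
(3j)²=5/99 [(1 4 5; 0 0 0)], sign=-1
Σ_t [0,0]: t=0:+1/1440 = 1/1440
(3j)²=7/165 [(1 4 5; 1 1 -2)], sign=-1
⇒ 4πI² = 7/11
I = (+1)√(7/11/(4π)) = 0.22503380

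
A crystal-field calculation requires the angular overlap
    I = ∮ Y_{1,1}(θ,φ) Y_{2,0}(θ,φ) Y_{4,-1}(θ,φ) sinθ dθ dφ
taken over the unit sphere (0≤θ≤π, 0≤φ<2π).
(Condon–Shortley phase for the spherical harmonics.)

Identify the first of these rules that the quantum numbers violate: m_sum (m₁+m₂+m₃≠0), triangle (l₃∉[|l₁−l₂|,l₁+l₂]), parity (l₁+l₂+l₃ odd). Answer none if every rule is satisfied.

azimuthal sum: 1 + 0 − 1 = 0  ✓
1 ≤ 4 ≤ 3 (triangle on l)  ✗
L = 1 + 2 + 4 = 7 (odd)

triangle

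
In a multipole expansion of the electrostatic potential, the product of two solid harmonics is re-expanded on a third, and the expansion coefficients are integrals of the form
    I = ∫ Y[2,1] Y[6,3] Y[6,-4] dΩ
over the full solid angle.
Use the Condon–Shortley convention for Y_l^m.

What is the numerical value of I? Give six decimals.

0.179515

Rules hold: Σm=0, L=14 even, 4≤6≤8.
N = 5·13·13 = 845
Δ = 2!·2!·10!/15! = 1/90090
Racah Σ t=0..2: t=0:+1/69120 t=1:−1/14400 t=2:+1/69120 = -7/172800
⇒ 3j(2 6 6; 0 0 0)² = 14/715, sgn -1
Racah Σ t=0..1: t=0:+1/725760 t=1:−1/161280 = -1/207360
⇒ 3j(2 6 6; 1 3 -4)² = 7/286, sgn -1
4πI² = N·(3j₀)²·(3jₘ)² = 49/121
I = +1·√(0.404959/4π) = 0.17951487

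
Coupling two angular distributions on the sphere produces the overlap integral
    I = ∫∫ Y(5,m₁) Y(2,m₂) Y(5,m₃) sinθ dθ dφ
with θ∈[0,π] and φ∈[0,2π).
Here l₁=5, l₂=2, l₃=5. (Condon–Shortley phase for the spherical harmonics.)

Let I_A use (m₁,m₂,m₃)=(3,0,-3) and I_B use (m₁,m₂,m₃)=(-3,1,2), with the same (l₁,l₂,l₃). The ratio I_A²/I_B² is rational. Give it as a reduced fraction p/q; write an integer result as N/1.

l's match ⇒ only the (l;m) 3-j factors differ between A and B.
A: triangle coeff Δ(5,2,5) = 1/38610; Σ_t [0,2]: t=0:+1/5760 t=1:−1/5040 t=2:+1/161280 = -1/53760; (3j)²=1/4290 [(5 2 5; 3 0 -3)], sign=-1
B: triangle coeff Δ(5,2,5) = 1/38610; Σ_t [1,2]: t=1:−1/10080 t=2:+1/2880 = 1/4032; (3j)²=10/429 [(5 2 5; -3 1 2)], sign=-1
I_A²/I_B² = (1/4290)/(10/429) = 1/100

1/100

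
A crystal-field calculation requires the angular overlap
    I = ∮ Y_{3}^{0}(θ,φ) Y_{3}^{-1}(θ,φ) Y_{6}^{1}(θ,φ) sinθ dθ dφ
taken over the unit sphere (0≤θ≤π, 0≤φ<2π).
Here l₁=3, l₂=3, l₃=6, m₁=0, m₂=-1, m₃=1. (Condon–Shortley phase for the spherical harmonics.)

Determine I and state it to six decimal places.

m-sum 0 ✓  L=12 even ✓  0≤6≤6 ✓
Π(2lᵢ+1) = 7×7×13 = 637
triangle coeff Δ(3,3,6) = 1/12012
Σ_t [0,0]: t=0:+1/1296 = 1/1296
(3j)²=100/3003 [(3 3 6; 0 0 0)], sign=+1
Σ_t [0,0]: t=0:+1/1728 = 1/1728
(3j)²=25/858 [(3 3 6; 0 -1 1)], sign=-1
⇒ 4πI² = 8750/14157
I = (-1)√(8750/14157/(4π)) = -0.22177545

-0.221775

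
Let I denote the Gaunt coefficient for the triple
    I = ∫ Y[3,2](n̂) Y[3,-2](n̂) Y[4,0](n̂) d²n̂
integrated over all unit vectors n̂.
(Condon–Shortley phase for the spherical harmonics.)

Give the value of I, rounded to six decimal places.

m-sum 0 ✓  L=10 even ✓  0≤4≤6 ✓
Π(2lᵢ+1) = 7×7×9 = 441
triangle coeff Δ(3,3,4) = 1/34650
Σ_t [0,2]: t=0:+1/72 t=1:−1/16 t=2:+1/72 = -5/144
(3j)²=2/77 [(3 3 4; 0 0 0)], sign=-1
Σ_t [0,1]: t=0:+1/72 t=1:−1/576 = 7/576
(3j)²=7/198 [(3 3 4; 2 -2 0)], sign=+1
⇒ 4πI² = 49/121
I = (-1)√(49/121/(4π)) = -0.17951487

-0.179515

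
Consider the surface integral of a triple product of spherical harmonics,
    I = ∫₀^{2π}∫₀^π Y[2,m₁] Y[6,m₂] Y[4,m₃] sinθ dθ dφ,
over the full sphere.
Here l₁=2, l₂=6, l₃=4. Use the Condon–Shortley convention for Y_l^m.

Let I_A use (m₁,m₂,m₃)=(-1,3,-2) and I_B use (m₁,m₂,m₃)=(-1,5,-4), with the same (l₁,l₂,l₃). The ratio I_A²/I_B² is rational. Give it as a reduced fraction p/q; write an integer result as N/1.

Same 2,6,4: normalisation and zero-m 3j drop out of the ratio.
A: Δ: 4! 0! 8! / 13! → 1/6435; sum: t=3:−1/8640 = -1/8640; 3j²(2 6 4; -1 3 -2) = Δ·Π!·Σ² = 28/715  (sign -1)
B: Δ: 4! 0! 8! / 13! → 1/6435; sum: t=3:−1/241920 = -1/241920; 3j²(2 6 4; -1 5 -4) = Δ·Π!·Σ² = 1/39  (sign -1)
I_A²/I_B² = (28/715)/(1/39) = 84/55

84/55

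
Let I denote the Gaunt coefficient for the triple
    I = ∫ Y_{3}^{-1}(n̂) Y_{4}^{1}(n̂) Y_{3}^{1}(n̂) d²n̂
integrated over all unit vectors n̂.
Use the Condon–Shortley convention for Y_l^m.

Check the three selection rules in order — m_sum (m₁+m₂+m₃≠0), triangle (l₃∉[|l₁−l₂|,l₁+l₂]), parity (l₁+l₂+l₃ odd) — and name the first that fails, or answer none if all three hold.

Σmᵢ = 1  ✗
l₃∈[|l₁−l₂|,l₁+l₂]=[1,7], have l₃=3
Σlᵢ = 10 ⇒ even

m_sum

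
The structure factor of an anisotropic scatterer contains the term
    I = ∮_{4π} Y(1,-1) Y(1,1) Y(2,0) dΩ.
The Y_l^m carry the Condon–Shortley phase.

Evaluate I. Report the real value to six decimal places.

Rules hold: Σm=0, L=4 even, 0≤2≤2.
N = 3·3·5 = 45
Δ = 0!·2!·2!/5! = 1/30
Racah Σ t=0..0: t=0:+1/1 = 1/1
⇒ 3j(1 1 2; 0 0 0)² = 2/15, sgn +1
Racah Σ t=0..0: t=0:+1/4 = 1/4
⇒ 3j(1 1 2; -1 1 0)² = 1/30, sgn +1
4πI² = N·(3j₀)²·(3jₘ)² = 1/5
I = +1·√(0.2/4π) = 0.12615663

0.126157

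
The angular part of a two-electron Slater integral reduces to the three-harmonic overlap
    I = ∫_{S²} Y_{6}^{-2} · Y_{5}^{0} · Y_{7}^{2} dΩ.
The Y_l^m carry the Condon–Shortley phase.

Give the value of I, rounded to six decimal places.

Rules hold: Σm=0, L=18 even, 1≤7≤11.
N = 13·11·15 = 2145
Δ = 4!·8!·6!/19! = 1/174594420
Racah Σ t=0..4: t=0:+1/4147200 t=1:−1/207360 t=2:+1/82944 t=3:−1/207360 t=4:+1/4147200 = 1/345600
⇒ 3j(6 5 7; 0 0 0)² = 420/46189, sgn -1
Racah Σ t=0..4: t=0:+1/116121600 t=1:−1/1451520 t=2:+1/207360 t=3:−1/207360 t=4:+1/1658880 = -1/12902400
⇒ 3j(6 5 7; -2 0 2)² = 27/1293292, sgn +1
4πI² = N·(3j₀)²·(3jₘ)² = 6075/14919047
I = -1·√(0.000407198/4π) = -0.00569243

-0.005692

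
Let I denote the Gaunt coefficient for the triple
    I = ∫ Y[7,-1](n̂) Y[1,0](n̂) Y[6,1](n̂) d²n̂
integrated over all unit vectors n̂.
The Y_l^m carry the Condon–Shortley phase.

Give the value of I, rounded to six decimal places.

Checks pass: Σm=0; 14 even; l₃=6∈[6,8].
(2·7+1)(2·1+1)(2·6+1) = 585
Δ: 2! 12! 0! / 15! → 1/1365
sum: t=1:−1/518400 = -1/518400
3j²(7 1 6; 0 0 0) = Δ·Π!·Σ² = 7/195  (sign -1)
sum: t=1:−1/604800 = -1/604800
3j²(7 1 6; -1 0 1) = Δ·Π!·Σ² = 16/455  (sign +1)
combine: 4πI² = 585·7/195·16/455 = 48/65
take √, sign -1: I = -0.24241473

-0.242415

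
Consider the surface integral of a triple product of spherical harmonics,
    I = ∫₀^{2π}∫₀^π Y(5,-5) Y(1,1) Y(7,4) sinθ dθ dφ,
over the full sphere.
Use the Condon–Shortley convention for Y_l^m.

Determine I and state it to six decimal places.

0.000000

|5−1|≤7≤5+1 violated ⇒ I = 0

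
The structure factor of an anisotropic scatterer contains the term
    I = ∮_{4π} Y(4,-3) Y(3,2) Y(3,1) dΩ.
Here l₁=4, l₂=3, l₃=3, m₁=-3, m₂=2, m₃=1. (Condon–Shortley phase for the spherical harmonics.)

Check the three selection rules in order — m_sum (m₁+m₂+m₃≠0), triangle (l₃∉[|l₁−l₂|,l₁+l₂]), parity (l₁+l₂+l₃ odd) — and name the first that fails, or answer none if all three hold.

m₁+m₂+m₃ = -3 + 2 + 1 = 0  ✓
triangle: |4−3|=1 ≤ l₃=3 ≤ 4+3=7  ✓
parity: l₁+l₂+l₃ = 10 is even  ✓

none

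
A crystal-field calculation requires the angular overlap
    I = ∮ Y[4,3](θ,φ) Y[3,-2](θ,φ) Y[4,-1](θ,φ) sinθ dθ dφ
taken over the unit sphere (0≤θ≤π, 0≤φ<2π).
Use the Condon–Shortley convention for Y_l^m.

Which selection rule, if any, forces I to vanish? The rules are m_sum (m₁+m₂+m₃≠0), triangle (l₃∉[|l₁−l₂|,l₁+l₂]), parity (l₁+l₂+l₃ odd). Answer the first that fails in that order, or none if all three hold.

m₁+m₂+m₃ = 3 − 2 − 1 = 0  ✓
triangle: |4−3|=1 ≤ l₃=4 ≤ 4+3=7  ✓
parity: l₁+l₂+l₃ = 11 is odd  ✗

parity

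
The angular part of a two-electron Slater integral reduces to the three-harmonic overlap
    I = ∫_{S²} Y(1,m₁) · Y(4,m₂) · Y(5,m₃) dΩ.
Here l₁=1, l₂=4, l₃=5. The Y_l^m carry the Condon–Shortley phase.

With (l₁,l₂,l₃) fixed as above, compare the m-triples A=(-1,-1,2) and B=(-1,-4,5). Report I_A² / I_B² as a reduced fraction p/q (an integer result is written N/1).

Same 1,4,5: normalisation and zero-m 3j drop out of the ratio.
A: Δ: 0! 2! 8! / 11! → 1/495; sum: t=0:+1/1440 = 1/1440; 3j²(1 4 5; -1 -1 2) = Δ·Π!·Σ² = 7/165  (sign -1)
B: Δ: 0! 2! 8! / 11! → 1/495; sum: t=0:+1/80640 = 1/80640; 3j²(1 4 5; -1 -4 5) = Δ·Π!·Σ² = 1/11  (sign +1)
I_A²/I_B² = (7/165)/(1/11) = 7/15

7/15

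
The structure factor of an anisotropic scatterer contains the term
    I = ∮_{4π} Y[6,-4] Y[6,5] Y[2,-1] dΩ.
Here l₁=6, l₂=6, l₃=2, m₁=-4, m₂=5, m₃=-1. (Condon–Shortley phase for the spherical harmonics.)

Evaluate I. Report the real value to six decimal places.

-0.197649

Rules hold: Σm=0, L=14 even, 0≤2≤12.
N = 13·13·5 = 845
Δ = 10!·2!·2!/15! = 1/90090
Racah Σ t=4..6: t=4:+1/69120 t=5:−1/14400 t=6:+1/69120 = -7/172800
⇒ 3j(6 6 2; 0 0 0)² = 14/715, sgn -1
Racah Σ t=9..10: t=9:−1/725760 t=10:+1/7257600 = -1/806400
⇒ 3j(6 6 2; -4 5 -1)² = 27/910, sgn +1
4πI² = N·(3j₀)²·(3jₘ)² = 27/55
I = -1·√(0.490909/4π) = -0.19764945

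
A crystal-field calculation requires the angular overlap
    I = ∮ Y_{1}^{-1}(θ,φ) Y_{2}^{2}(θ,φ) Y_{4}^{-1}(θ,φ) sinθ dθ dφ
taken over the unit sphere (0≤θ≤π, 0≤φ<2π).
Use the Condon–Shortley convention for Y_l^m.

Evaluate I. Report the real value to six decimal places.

|1−2|≤4≤1+2 violated ⇒ I = 0

0.000000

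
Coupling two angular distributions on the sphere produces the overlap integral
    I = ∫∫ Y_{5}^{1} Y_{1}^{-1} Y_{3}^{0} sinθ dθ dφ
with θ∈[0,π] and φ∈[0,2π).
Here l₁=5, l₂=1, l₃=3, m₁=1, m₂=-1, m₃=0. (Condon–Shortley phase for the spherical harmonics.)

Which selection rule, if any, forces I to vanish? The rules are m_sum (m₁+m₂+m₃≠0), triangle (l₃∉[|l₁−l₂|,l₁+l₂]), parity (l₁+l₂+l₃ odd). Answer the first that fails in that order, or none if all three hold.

azimuthal sum: 1 − 1 + 0 = 0  ✓
4 ≤ 3 ≤ 6 (triangle on l)  ✗
L = 5 + 1 + 3 = 9 (odd)

triangle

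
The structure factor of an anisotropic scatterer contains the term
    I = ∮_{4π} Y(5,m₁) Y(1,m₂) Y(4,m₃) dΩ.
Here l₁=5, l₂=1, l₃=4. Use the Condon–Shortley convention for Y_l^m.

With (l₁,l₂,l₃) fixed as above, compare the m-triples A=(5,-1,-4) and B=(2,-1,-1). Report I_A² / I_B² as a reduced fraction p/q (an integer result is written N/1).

15/7

l's match ⇒ only the (l;m) 3-j factors differ between A and B.
A: triangle coeff Δ(5,1,4) = 1/495; Σ_t [0,0]: t=0:+1/80640 = 1/80640; (3j)²=1/11 [(5 1 4; 5 -1 -4)], sign=+1
B: triangle coeff Δ(5,1,4) = 1/495; Σ_t [0,0]: t=0:+1/1440 = 1/1440; (3j)²=7/165 [(5 1 4; 2 -1 -1)], sign=-1
I_A²/I_B² = (1/11)/(7/165) = 15/7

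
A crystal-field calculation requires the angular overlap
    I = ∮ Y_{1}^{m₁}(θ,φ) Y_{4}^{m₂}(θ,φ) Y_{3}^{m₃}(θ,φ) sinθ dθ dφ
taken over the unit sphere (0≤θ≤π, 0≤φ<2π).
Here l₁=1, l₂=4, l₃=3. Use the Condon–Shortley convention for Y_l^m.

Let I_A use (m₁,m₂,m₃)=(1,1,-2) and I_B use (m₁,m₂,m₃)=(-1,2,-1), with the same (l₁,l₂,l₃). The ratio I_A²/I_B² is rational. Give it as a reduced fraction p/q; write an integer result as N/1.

1/5

Shared (l₁,l₂,l₃)=(1,4,3): N and (l;000)² cancel in I_A²/I_B².
A: Δ = 2!·0!·6!/9! = 1/252; Racah Σ t=0..0: t=0:+1/240 = 1/240; ⇒ 3j(1 4 3; 1 1 -2)² = 1/84, sgn -1
B: Δ = 2!·0!·6!/9! = 1/252; Racah Σ t=2..2: t=2:+1/96 = 1/96; ⇒ 3j(1 4 3; -1 2 -1)² = 5/84, sgn +1
I_A²/I_B² = (1/84)/(5/84) = 1/5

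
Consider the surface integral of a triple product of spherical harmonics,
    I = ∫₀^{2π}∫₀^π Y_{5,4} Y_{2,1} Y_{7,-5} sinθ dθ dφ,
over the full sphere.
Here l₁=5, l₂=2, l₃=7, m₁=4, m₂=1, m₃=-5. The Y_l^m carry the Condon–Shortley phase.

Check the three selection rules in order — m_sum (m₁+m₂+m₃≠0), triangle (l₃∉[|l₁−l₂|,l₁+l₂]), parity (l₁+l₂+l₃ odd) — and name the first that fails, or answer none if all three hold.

none

azimuthal sum: 4 + 1 − 5 = 0  ✓
3 ≤ 7 ≤ 7 (triangle on l)  ✓
L = 5 + 2 + 7 = 14 (even)  ✓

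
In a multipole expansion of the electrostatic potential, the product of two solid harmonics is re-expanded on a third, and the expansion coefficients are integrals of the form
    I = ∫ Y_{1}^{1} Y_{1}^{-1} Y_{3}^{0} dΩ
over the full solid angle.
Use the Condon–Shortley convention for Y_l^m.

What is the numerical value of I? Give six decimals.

|1−1|≤3≤1+1 violated ⇒ I = 0

0.000000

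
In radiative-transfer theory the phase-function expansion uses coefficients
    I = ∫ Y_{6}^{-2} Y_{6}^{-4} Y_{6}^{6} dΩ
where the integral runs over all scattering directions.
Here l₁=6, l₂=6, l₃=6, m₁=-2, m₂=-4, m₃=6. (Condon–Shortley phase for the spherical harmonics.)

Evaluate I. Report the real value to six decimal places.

Rules hold: Σm=0, L=18 even, 0≤6≤12.
N = 13·13·13 = 2197
Δ = 6!·6!·6!/19! = 1/325909584
Racah Σ t=0..6: t=0:+1/373248000 t=1:−1/1728000 t=2:+1/110592 t=3:−1/46656 t=4:+1/110592 t=5:−1/1728000 t=6:+1/373248000 = -7/1555200
⇒ 3j(6 6 6; 0 0 0)² = 400/46189, sgn -1
Racah Σ t=2..2: t=2:+1/24883200 = 1/24883200
⇒ 3j(6 6 6; -2 -4 6)² = 70/4199, sgn +1
4πI² = N·(3j₀)²·(3jₘ)² = 364000/1147619
I = -1·√(0.317178/4π) = -0.15887183

-0.158872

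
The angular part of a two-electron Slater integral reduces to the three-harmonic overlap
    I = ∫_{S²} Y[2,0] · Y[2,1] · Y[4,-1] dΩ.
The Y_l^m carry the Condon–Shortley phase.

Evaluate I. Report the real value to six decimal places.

-0.220728

Rules hold: Σm=0, L=8 even, 0≤4≤4.
N = 5·5·9 = 225
Δ = 0!·4!·4!/9! = 1/630
Racah Σ t=0..0: t=0:+1/16 = 1/16
⇒ 3j(2 2 4; 0 0 0)² = 2/35, sgn +1
Racah Σ t=0..0: t=0:+1/24 = 1/24
⇒ 3j(2 2 4; 0 1 -1)² = 1/21, sgn -1
4πI² = N·(3j₀)²·(3jₘ)² = 30/49
I = -1·√(0.612245/4π) = -0.22072812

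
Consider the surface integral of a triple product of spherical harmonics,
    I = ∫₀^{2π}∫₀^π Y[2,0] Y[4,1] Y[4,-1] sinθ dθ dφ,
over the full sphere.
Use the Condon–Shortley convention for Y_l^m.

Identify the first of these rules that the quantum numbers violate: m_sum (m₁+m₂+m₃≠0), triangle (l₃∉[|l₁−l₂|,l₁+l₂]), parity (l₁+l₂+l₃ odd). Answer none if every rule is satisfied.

Σmᵢ = 0  ✓
l₃∈[|l₁−l₂|,l₁+l₂]=[2,6], have l₃=4  ✓
Σlᵢ = 10 ⇒ even  ✓

none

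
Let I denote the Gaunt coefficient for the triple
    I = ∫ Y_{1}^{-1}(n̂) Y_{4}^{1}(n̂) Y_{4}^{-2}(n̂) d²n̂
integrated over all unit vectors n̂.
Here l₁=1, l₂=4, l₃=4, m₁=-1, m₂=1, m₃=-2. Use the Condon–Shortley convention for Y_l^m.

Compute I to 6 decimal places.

0.000000

m-sum = -1 + 1 − 2 = -2 ≠ 0 ⇒ I = 0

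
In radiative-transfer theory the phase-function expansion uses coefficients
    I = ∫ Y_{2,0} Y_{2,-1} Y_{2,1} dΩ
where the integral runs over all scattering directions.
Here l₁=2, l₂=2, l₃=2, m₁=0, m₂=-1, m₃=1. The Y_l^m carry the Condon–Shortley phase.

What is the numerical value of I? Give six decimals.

-0.090112

Checks pass: Σm=0; 6 even; l₃=2∈[0,4].
(2·2+1)(2·2+1)(2·2+1) = 125
Δ: 2! 2! 2! / 7! → 1/630
sum: t=0:+1/8 t=1:−1/1 t=2:+1/8 = -3/4
3j²(2 2 2; 0 0 0) = Δ·Π!·Σ² = 2/35  (sign -1)
sum: t=0:+1/4 t=1:−1/2 = -1/4
3j²(2 2 2; 0 -1 1) = Δ·Π!·Σ² = 1/70  (sign +1)
combine: 4πI² = 125·2/35·1/70 = 5/49
take √, sign -1: I = -0.09011188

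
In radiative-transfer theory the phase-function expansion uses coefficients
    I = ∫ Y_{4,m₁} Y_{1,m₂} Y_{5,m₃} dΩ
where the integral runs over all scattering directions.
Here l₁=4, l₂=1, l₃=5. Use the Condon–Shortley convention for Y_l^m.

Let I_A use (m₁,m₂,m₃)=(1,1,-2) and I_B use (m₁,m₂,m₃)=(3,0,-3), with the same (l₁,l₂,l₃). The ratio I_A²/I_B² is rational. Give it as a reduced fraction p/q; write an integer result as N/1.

21/16

Shared (l₁,l₂,l₃)=(4,1,5): N and (l;000)² cancel in I_A²/I_B².
A: Δ = 0!·8!·2!/11! = 1/495; Racah Σ t=0..0: t=0:+1/1440 = 1/1440; ⇒ 3j(4 1 5; 1 1 -2)² = 7/165, sgn -1
B: Δ = 0!·8!·2!/11! = 1/495; Racah Σ t=0..0: t=0:+1/5040 = 1/5040; ⇒ 3j(4 1 5; 3 0 -3)² = 16/495, sgn +1
I_A²/I_B² = (7/165)/(16/495) = 21/16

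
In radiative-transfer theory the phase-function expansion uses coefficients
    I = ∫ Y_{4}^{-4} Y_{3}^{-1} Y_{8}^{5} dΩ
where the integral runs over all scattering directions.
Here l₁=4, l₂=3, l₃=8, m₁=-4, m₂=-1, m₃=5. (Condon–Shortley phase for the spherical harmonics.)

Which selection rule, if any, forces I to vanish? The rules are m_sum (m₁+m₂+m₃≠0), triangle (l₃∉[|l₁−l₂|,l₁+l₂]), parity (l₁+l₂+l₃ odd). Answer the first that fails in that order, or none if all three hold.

m₁+m₂+m₃ = -4 − 1 + 5 = 0  ✓
triangle: |4−3|=1 ≤ l₃=8 ≤ 4+3=7  ✗
parity: l₁+l₂+l₃ = 15 is odd

triangle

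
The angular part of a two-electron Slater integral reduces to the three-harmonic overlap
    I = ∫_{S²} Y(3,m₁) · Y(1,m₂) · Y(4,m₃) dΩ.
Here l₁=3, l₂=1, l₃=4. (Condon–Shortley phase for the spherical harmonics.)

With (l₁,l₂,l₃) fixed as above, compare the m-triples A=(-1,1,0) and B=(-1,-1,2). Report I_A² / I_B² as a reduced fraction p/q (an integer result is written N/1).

2/5

Same 3,1,4: normalisation and zero-m 3j drop out of the ratio.
A: Δ: 0! 6! 2! / 9! → 1/252; sum: t=0:+1/96 = 1/96; 3j²(3 1 4; -1 1 0) = Δ·Π!·Σ² = 1/42  (sign +1)
B: Δ: 0! 6! 2! / 9! → 1/252; sum: t=0:+1/96 = 1/96; 3j²(3 1 4; -1 -1 2) = Δ·Π!·Σ² = 5/84  (sign +1)
I_A²/I_B² = (1/42)/(5/84) = 2/5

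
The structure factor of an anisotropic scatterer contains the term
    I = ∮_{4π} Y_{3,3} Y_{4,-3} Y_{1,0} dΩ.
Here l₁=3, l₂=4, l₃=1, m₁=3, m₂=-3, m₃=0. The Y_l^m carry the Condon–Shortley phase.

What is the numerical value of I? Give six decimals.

m-sum 0 ✓  L=8 even ✓  1≤1≤7 ✓
Π(2lᵢ+1) = 7×9×3 = 189
triangle coeff Δ(3,4,1) = 1/252
Σ_t [3,3]: t=3:−1/36 = -1/36
(3j)²=4/63 [(3 4 1; 0 0 0)], sign=+1
Σ_t [0,0]: t=0:+1/720 = 1/720
(3j)²=1/36 [(3 4 1; 3 -3 0)], sign=-1
⇒ 4πI² = 1/3
I = (-1)√(1/3/(4π)) = -0.16286750

-0.162868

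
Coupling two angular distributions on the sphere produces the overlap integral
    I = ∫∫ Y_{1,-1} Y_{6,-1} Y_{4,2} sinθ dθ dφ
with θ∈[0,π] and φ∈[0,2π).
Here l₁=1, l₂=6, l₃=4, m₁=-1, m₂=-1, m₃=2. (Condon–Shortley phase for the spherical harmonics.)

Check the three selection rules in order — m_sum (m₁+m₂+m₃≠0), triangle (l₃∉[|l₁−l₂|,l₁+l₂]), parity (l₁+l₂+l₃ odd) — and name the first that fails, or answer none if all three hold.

Σmᵢ = 0  ✓
l₃∈[|l₁−l₂|,l₁+l₂]=[5,7], have l₃=4  ✗
Σlᵢ = 11 ⇒ odd

triangle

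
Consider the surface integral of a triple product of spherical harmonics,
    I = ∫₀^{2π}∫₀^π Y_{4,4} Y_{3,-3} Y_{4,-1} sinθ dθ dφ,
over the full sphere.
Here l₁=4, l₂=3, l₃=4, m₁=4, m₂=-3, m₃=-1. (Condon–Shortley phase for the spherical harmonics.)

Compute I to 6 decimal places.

L=11 odd ⇒ parity kills the (l;000) factor ⇒ I = 0

0.000000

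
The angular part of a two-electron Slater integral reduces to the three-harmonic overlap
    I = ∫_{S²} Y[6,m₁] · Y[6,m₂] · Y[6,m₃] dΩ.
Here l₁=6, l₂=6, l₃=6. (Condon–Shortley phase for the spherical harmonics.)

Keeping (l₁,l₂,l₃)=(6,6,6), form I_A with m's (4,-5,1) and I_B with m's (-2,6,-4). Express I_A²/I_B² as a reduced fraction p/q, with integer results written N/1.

27/40

l's match ⇒ only the (l;m) 3-j factors differ between A and B.
A: triangle coeff Δ(6,6,6) = 1/325909584; Σ_t [0,1]: t=0:+1/4147200 t=1:−1/10368000 = 1/6912000; (3j)²=189/16796 [(6 6 6; 4 -5 1)], sign=-1
B: triangle coeff Δ(6,6,6) = 1/325909584; Σ_t [6,6]: t=6:+1/24883200 = 1/24883200; (3j)²=70/4199 [(6 6 6; -2 6 -4)], sign=+1
I_A²/I_B² = (189/16796)/(70/4199) = 27/40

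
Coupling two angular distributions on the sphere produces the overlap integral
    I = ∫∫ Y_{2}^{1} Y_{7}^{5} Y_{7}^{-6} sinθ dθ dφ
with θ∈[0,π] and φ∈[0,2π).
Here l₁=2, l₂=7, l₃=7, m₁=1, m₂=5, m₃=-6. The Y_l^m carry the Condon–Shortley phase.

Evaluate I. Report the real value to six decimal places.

Checks pass: Σm=0; 16 even; l₃=7∈[5,9].
(2·2+1)(2·7+1)(2·7+1) = 1125
Δ: 2! 2! 12! / 17! → 1/185640
sum: t=0:+1/2419200 t=1:−1/518400 t=2:+1/2419200 = -1/907200
3j²(2 7 7; 0 0 0) = Δ·Π!·Σ² = 56/3315  (sign +1)
sum: t=0:+1/958003200 t=1:−1/79833600 = -1/87091200
3j²(2 7 7; 1 5 -6) = Δ·Π!·Σ² = 121/4760  (sign +1)
combine: 4πI² = 1125·56/3315·121/4760 = 1815/3757
take √, sign +1: I = 0.19607074

0.196071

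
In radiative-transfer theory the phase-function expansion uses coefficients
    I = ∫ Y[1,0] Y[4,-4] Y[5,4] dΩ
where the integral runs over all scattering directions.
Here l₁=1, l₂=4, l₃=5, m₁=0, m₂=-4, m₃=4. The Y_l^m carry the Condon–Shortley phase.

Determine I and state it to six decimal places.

0.147319

Rules hold: Σm=0, L=10 even, 3≤5≤5.
N = 3·9·11 = 297
Δ = 0!·2!·8!/11! = 1/495
Racah Σ t=0..0: t=0:+1/576 = 1/576
⇒ 3j(1 4 5; 0 0 0)² = 5/99, sgn -1
Racah Σ t=0..0: t=0:+1/40320 = 1/40320
⇒ 3j(1 4 5; 0 -4 4)² = 1/55, sgn -1
4πI² = N·(3j₀)²·(3jₘ)² = 3/11
I = +1·√(0.272727/4π) = 0.14731920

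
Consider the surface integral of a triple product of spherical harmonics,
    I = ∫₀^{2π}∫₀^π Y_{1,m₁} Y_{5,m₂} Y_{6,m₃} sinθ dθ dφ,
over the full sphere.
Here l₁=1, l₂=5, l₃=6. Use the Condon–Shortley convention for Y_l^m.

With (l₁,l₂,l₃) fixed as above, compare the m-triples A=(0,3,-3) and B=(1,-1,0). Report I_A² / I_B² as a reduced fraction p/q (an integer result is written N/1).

9/5

Same 1,5,6: normalisation and zero-m 3j drop out of the ratio.
A: Δ: 0! 2! 10! / 13! → 1/858; sum: t=0:+1/80640 = 1/80640; 3j²(1 5 6; 0 3 -3) = Δ·Π!·Σ² = 9/286  (sign -1)
B: Δ: 0! 2! 10! / 13! → 1/858; sum: t=0:+1/34560 = 1/34560; 3j²(1 5 6; 1 -1 0) = Δ·Π!·Σ² = 5/286  (sign +1)
I_A²/I_B² = (9/286)/(5/286) = 9/5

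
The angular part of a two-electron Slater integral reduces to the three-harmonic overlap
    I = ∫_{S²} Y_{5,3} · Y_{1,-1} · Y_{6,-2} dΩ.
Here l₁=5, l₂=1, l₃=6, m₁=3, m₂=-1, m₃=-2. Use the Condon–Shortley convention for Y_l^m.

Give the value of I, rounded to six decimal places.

0.100084

m-sum 0 ✓  L=12 even ✓  4≤6≤6 ✓
Π(2lᵢ+1) = 11×3×13 = 429
triangle coeff Δ(5,1,6) = 1/858
Σ_t [0,0]: t=0:+1/14400 = 1/14400
(3j)²=6/143 [(5 1 6; 0 0 0)], sign=+1
Σ_t [0,0]: t=0:+1/161280 = 1/161280
(3j)²=1/143 [(5 1 6; 3 -1 -2)], sign=+1
⇒ 4πI² = 18/143
I = (+1)√(18/143/(4π)) = 0.10008369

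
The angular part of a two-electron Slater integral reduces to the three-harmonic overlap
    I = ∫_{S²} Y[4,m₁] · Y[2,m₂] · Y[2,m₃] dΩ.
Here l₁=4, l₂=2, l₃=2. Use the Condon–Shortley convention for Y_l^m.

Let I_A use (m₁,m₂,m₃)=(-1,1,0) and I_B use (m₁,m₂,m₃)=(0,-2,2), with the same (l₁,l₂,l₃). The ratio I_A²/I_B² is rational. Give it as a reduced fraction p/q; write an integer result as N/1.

Same 4,2,2: normalisation and zero-m 3j drop out of the ratio.
A: Δ: 4! 4! 0! / 9! → 1/630; sum: t=3:−1/24 = -1/24; 3j²(4 2 2; -1 1 0) = Δ·Π!·Σ² = 1/21  (sign -1)
B: Δ: 4! 4! 0! / 9! → 1/630; sum: t=0:+1/576 = 1/576; 3j²(4 2 2; 0 -2 2) = Δ·Π!·Σ² = 1/630  (sign +1)
I_A²/I_B² = (1/21)/(1/630) = 30/1

30/1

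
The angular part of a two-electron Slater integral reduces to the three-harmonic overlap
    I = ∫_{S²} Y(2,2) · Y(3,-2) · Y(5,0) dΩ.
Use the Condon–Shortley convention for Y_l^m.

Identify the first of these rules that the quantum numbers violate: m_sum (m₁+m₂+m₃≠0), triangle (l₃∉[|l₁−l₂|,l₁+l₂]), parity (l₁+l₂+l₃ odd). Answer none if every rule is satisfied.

none

azimuthal sum: 2 − 2 + 0 = 0  ✓
1 ≤ 5 ≤ 5 (triangle on l)  ✓
L = 2 + 3 + 5 = 10 (even)  ✓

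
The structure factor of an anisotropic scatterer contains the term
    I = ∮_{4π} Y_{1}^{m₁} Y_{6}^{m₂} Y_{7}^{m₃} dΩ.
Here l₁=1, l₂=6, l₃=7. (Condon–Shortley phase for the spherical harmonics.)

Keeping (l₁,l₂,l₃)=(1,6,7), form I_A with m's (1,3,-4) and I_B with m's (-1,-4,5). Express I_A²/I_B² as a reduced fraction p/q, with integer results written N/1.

Same 1,6,7: normalisation and zero-m 3j drop out of the ratio.
A: Δ: 0! 2! 12! / 15! → 1/1365; sum: t=0:+1/4354560 = 1/4354560; 3j²(1 6 7; 1 3 -4) = Δ·Π!·Σ² = 11/273  (sign -1)
B: Δ: 0! 2! 12! / 15! → 1/1365; sum: t=0:+1/14515200 = 1/14515200; 3j²(1 6 7; -1 -4 5) = Δ·Π!·Σ² = 22/455  (sign +1)
I_A²/I_B² = (11/273)/(22/455) = 5/6

5/6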